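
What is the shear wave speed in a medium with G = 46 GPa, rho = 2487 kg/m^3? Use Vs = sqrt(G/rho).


Convert G to Pa: G = 46e9 Pa
Compute G/rho = 46e9 / 2487 = 18496180.1367
Vs = sqrt(18496180.1367) = 4300.72 m/s

4300.72


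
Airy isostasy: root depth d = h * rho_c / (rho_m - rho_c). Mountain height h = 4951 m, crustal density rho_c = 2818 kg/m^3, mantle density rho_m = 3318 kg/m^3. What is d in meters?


rho_m - rho_c = 3318 - 2818 = 500
d = 4951 * 2818 / 500
= 13951918 / 500
= 27903.84 m

27903.84


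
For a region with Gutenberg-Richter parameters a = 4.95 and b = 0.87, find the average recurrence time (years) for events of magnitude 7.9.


log10(N) = 4.95 - 0.87*7.9 = -1.923
N = 10^-1.923 = 0.01194
T = 1/N = 1/0.01194 = 83.7529 years

83.7529


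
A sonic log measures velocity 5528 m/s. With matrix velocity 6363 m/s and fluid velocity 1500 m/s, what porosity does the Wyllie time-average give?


1/V - 1/Vm = 1/5528 - 1/6363 = 2.374e-05
1/Vf - 1/Vm = 1/1500 - 1/6363 = 0.00050951
phi = 2.374e-05 / 0.00050951 = 0.0466

0.0466


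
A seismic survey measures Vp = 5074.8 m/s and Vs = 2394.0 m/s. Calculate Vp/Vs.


Vp/Vs = 5074.8 / 2394.0
= 2.1198

2.1198


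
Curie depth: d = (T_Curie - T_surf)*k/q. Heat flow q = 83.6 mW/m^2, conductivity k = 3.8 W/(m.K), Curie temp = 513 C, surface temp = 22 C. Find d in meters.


T_Curie - T_surf = 513 - 22 = 491 C
Convert q to W/m^2: 83.6 mW/m^2 = 0.0836 W/m^2
d = 491 * 3.8 / 0.0836 = 22318.18 m

22318.18


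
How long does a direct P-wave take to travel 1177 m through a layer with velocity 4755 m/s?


t = x / V
= 1177 / 4755
= 0.2475 s

0.2475


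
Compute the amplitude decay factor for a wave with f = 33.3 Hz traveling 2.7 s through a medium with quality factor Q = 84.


pi*f*t/Q = pi*33.3*2.7/84 = 3.362626
A/A0 = exp(-3.362626) = 0.034644

0.034644


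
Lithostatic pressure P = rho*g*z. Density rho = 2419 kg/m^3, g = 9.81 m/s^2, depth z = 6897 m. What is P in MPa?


P = rho * g * z / 1e6
= 2419 * 9.81 * 6897 / 1e6
= 163668499.83 / 1e6
= 163.6685 MPa

163.6685


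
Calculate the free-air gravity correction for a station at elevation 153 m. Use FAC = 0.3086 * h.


FAC = 0.3086 * h
= 0.3086 * 153
= 47.2158 mGal

47.2158


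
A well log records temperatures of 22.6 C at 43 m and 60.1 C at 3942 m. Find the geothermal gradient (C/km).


dT = 60.1 - 22.6 = 37.5 C
dz = 3942 - 43 = 3899 m
gradient = dT/dz * 1000 = 37.5/3899 * 1000 = 9.6179 C/km

9.6179


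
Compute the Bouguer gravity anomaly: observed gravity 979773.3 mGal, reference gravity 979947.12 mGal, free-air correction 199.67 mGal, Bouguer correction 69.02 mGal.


BA = g_obs - g_ref + FAC - BC
= 979773.3 - 979947.12 + 199.67 - 69.02
= -43.17 mGal

-43.17


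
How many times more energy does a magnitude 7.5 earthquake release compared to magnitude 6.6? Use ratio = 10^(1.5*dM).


M2 - M1 = 7.5 - 6.6 = 0.9
1.5 * 0.9 = 1.35
ratio = 10^1.35 = 22.39

22.39


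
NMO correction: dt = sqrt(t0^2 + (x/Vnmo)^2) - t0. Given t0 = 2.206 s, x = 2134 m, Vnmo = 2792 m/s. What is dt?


x/Vnmo = 2134/2792 = 0.764327
(x/Vnmo)^2 = 0.584195
t0^2 = 4.866436
sqrt(4.866436 + 0.584195) = 2.334659
dt = 2.334659 - 2.206 = 0.128659

0.128659


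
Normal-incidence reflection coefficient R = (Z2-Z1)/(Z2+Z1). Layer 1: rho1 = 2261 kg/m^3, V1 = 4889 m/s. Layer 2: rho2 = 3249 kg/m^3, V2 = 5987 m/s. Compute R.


Z1 = 2261 * 4889 = 11054029
Z2 = 3249 * 5987 = 19451763
R = (19451763 - 11054029) / (19451763 + 11054029) = 8397734 / 30505792 = 0.2753

0.2753


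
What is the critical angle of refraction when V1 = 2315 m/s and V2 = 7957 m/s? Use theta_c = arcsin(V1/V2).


V1/V2 = 2315/7957 = 0.290939
theta_c = arcsin(0.290939) = 16.9142 degrees

16.9142


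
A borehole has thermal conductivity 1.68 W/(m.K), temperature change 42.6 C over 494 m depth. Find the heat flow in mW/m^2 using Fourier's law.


q = k * dT / dz * 1000
= 1.68 * 42.6 / 494 * 1000
= 0.144874 * 1000
= 144.8745 mW/m^2

144.8745


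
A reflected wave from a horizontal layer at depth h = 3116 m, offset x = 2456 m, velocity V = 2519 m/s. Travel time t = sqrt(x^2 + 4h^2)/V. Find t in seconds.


x^2 + 4h^2 = 2456^2 + 4*3116^2 = 6031936 + 38837824 = 44869760
sqrt(44869760) = 6698.4894
t = 6698.4894 / 2519 = 2.6592 s

2.6592


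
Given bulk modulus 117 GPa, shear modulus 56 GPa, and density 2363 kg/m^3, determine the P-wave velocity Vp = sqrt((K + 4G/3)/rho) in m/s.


First compute the effective modulus:
K + 4G/3 = 117e9 + 4*56e9/3 = 191666666666.67 Pa
Then divide by density:
191666666666.67 / 2363 = 81111581.3232 Pa/(kg/m^3)
Take the square root:
Vp = sqrt(81111581.3232) = 9006.2 m/s

9006.2


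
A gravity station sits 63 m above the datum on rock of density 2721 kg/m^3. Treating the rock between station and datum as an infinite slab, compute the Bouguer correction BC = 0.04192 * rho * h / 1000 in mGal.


BC = 0.04192 * rho * h / 1000
= 0.04192 * 2721 * 63 / 1000
= 7.1861 mGal

7.1861


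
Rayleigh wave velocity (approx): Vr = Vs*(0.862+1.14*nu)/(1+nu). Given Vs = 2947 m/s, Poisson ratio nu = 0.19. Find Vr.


Numerator factor = 0.862 + 1.14*0.19 = 1.0786
Denominator = 1 + 0.19 = 1.19
Vr = 2947 * 1.0786 / 1.19 = 2671.12 m/s

2671.12


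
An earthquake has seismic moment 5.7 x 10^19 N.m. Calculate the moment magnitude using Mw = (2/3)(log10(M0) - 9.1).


log10(M0) = log10(5.7 x 10^19) = 19.7559
Mw = 2/3 * (19.7559 - 9.1)
= 2/3 * 10.6559
= 7.1

7.1


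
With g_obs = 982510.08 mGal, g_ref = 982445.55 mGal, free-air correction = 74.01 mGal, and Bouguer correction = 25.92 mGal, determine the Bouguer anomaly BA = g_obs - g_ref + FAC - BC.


BA = g_obs - g_ref + FAC - BC
= 982510.08 - 982445.55 + 74.01 - 25.92
= 112.62 mGal

112.62


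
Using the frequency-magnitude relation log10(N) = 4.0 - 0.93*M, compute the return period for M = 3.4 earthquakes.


log10(N) = 4.0 - 0.93*3.4 = 0.838
N = 10^0.838 = 6.886523
T = 1/N = 1/6.886523 = 0.1452 years

0.1452


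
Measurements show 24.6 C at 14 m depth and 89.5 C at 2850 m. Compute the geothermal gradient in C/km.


dT = 89.5 - 24.6 = 64.9 C
dz = 2850 - 14 = 2836 m
gradient = dT/dz * 1000 = 64.9/2836 * 1000 = 22.8843 C/km

22.8843


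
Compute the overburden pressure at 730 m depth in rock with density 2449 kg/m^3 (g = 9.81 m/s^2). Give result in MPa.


P = rho * g * z / 1e6
= 2449 * 9.81 * 730 / 1e6
= 17538023.7 / 1e6
= 17.538 MPa

17.538


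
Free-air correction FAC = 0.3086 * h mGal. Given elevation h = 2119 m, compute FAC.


FAC = 0.3086 * h
= 0.3086 * 2119
= 653.9234 mGal

653.9234


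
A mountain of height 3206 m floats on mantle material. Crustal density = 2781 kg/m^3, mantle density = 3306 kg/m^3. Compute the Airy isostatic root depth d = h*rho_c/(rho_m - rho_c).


rho_m - rho_c = 3306 - 2781 = 525
d = 3206 * 2781 / 525
= 8915886 / 525
= 16982.64 m

16982.64


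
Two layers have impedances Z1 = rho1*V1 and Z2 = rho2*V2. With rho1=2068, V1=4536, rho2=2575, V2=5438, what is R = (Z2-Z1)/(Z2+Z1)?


Z1 = 2068 * 4536 = 9380448
Z2 = 2575 * 5438 = 14002850
R = (14002850 - 9380448) / (14002850 + 9380448) = 4622402 / 23383298 = 0.1977

0.1977


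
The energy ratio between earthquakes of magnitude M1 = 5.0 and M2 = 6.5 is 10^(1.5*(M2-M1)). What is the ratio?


M2 - M1 = 6.5 - 5.0 = 1.5
1.5 * 1.5 = 2.25
ratio = 10^2.25 = 177.83

177.83


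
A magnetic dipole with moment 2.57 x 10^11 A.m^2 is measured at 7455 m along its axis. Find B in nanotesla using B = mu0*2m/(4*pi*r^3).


m = 2.57 x 10^11 = 257000000000 A.m^2
2m = 514000000000 A.m^2
r^3 = 7455^3 = 414326721375
B = (4pi*10^-7) * 514000000000 / (4*pi * 414326721375) * 1e9
= 645911.449578 / 5206583136230.58 * 1e9
= 124.0567 nT

124.0567


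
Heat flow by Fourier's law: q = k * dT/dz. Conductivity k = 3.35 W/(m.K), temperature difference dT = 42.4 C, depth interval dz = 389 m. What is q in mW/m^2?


q = k * dT / dz * 1000
= 3.35 * 42.4 / 389 * 1000
= 0.365141 * 1000
= 365.1414 mW/m^2

365.1414


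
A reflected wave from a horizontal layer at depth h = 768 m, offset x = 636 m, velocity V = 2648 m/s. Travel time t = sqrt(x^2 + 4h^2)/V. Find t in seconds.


x^2 + 4h^2 = 636^2 + 4*768^2 = 404496 + 2359296 = 2763792
sqrt(2763792) = 1662.4656
t = 1662.4656 / 2648 = 0.6278 s

0.6278


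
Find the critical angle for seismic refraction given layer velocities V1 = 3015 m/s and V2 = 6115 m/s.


V1/V2 = 3015/6115 = 0.49305
theta_c = arcsin(0.49305) = 29.5412 degrees

29.5412


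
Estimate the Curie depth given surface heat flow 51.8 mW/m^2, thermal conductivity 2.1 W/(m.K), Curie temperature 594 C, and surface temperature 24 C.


T_Curie - T_surf = 594 - 24 = 570 C
Convert q to W/m^2: 51.8 mW/m^2 = 0.0518 W/m^2
d = 570 * 2.1 / 0.0518 = 23108.11 m

23108.11


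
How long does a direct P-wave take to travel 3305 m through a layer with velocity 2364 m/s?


t = x / V
= 3305 / 2364
= 1.3981 s

1.3981


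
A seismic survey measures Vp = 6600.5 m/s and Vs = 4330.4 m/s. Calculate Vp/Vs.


Vp/Vs = 6600.5 / 4330.4
= 1.5242

1.5242


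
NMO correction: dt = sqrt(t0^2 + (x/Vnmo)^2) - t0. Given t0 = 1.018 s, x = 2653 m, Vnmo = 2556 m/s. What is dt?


x/Vnmo = 2653/2556 = 1.03795
(x/Vnmo)^2 = 1.07734
t0^2 = 1.036324
sqrt(1.036324 + 1.07734) = 1.453845
dt = 1.453845 - 1.018 = 0.435845

0.435845


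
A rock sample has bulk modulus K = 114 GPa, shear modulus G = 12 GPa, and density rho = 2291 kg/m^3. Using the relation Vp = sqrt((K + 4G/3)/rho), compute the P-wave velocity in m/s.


First compute the effective modulus:
K + 4G/3 = 114e9 + 4*12e9/3 = 130000000000.0 Pa
Then divide by density:
130000000000.0 / 2291 = 56743780.0087 Pa/(kg/m^3)
Take the square root:
Vp = sqrt(56743780.0087) = 7532.85 m/s

7532.85


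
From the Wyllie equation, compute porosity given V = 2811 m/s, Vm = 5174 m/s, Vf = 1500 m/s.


1/V - 1/Vm = 1/2811 - 1/5174 = 0.00016247
1/Vf - 1/Vm = 1/1500 - 1/5174 = 0.00047339
phi = 0.00016247 / 0.00047339 = 0.3432

0.3432


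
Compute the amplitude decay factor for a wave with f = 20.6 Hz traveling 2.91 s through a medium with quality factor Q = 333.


pi*f*t/Q = pi*20.6*2.91/333 = 0.565543
A/A0 = exp(-0.565543) = 0.568051

0.568051


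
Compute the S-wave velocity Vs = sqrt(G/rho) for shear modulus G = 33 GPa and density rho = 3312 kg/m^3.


Convert G to Pa: G = 33e9 Pa
Compute G/rho = 33e9 / 3312 = 9963768.1159
Vs = sqrt(9963768.1159) = 3156.54 m/s

3156.54


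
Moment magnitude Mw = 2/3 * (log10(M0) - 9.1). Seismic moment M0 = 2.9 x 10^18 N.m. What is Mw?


log10(M0) = log10(2.9 x 10^18) = 18.4624
Mw = 2/3 * (18.4624 - 9.1)
= 2/3 * 9.3624
= 6.24

6.24


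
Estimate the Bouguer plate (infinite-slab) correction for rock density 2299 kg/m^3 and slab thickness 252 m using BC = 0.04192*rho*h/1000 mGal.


BC = 0.04192 * rho * h / 1000
= 0.04192 * 2299 * 252 / 1000
= 24.2863 mGal

24.2863


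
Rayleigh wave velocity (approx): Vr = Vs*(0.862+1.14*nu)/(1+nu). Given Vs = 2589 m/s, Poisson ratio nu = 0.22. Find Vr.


Numerator factor = 0.862 + 1.14*0.22 = 1.1128
Denominator = 1 + 0.22 = 1.22
Vr = 2589 * 1.1128 / 1.22 = 2361.51 m/s

2361.51


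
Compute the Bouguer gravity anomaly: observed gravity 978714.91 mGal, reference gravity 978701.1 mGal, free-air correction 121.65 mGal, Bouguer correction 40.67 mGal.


BA = g_obs - g_ref + FAC - BC
= 978714.91 - 978701.1 + 121.65 - 40.67
= 94.79 mGal

94.79


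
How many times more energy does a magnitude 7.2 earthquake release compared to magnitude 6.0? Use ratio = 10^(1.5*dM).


M2 - M1 = 7.2 - 6.0 = 1.2
1.5 * 1.2 = 1.8
ratio = 10^1.8 = 63.1

63.1


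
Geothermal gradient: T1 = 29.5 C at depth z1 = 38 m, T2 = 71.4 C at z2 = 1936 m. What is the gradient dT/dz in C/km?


dT = 71.4 - 29.5 = 41.9 C
dz = 1936 - 38 = 1898 m
gradient = dT/dz * 1000 = 41.9/1898 * 1000 = 22.0759 C/km

22.0759


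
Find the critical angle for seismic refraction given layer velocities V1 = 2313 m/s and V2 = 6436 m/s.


V1/V2 = 2313/6436 = 0.359385
theta_c = arcsin(0.359385) = 21.0624 degrees

21.0624


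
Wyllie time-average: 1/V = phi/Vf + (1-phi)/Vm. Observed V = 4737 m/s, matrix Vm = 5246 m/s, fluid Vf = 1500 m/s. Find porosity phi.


1/V - 1/Vm = 1/4737 - 1/5246 = 2.048e-05
1/Vf - 1/Vm = 1/1500 - 1/5246 = 0.00047605
phi = 2.048e-05 / 0.00047605 = 0.043

0.043


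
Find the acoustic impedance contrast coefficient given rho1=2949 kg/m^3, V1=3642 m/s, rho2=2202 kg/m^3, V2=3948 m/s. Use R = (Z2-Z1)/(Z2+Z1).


Z1 = 2949 * 3642 = 10740258
Z2 = 2202 * 3948 = 8693496
R = (8693496 - 10740258) / (8693496 + 10740258) = -2046762 / 19433754 = -0.1053

-0.1053


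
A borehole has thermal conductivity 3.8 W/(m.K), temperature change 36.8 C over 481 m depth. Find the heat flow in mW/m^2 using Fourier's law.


q = k * dT / dz * 1000
= 3.8 * 36.8 / 481 * 1000
= 0.290728 * 1000
= 290.7277 mW/m^2

290.7277


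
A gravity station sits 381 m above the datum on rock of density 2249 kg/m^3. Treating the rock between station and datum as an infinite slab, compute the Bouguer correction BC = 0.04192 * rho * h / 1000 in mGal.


BC = 0.04192 * rho * h / 1000
= 0.04192 * 2249 * 381 / 1000
= 35.9199 mGal

35.9199


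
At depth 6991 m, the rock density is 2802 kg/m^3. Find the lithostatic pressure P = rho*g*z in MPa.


P = rho * g * z / 1e6
= 2802 * 9.81 * 6991 / 1e6
= 192165951.42 / 1e6
= 192.166 MPa

192.166


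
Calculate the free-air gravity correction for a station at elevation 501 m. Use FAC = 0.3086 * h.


FAC = 0.3086 * h
= 0.3086 * 501
= 154.6086 mGal

154.6086


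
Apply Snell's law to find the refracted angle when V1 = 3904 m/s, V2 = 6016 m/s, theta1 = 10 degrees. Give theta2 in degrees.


sin(theta1) = sin(10 deg) = 0.173648
sin(theta2) = V2/V1 * sin(theta1) = 6016/3904 * 0.173648 = 0.267589
theta2 = arcsin(0.267589) = 15.5208 degrees

15.5208


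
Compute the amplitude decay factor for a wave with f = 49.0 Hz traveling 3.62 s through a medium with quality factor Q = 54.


pi*f*t/Q = pi*49.0*3.62/54 = 10.31955
A/A0 = exp(-10.31955) = 3.3e-05

3.300000e-05


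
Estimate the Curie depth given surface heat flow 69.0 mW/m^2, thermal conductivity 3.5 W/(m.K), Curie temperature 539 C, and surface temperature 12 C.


T_Curie - T_surf = 539 - 12 = 527 C
Convert q to W/m^2: 69.0 mW/m^2 = 0.069 W/m^2
d = 527 * 3.5 / 0.069 = 26731.88 m

26731.88


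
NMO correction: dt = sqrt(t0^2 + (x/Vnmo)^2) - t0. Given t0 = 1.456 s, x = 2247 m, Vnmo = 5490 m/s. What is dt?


x/Vnmo = 2247/5490 = 0.40929
(x/Vnmo)^2 = 0.167518
t0^2 = 2.119936
sqrt(2.119936 + 0.167518) = 1.512433
dt = 1.512433 - 1.456 = 0.056433

0.056433


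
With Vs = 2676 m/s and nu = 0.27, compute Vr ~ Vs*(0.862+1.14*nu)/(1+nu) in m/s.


Numerator factor = 0.862 + 1.14*0.27 = 1.1698
Denominator = 1 + 0.27 = 1.27
Vr = 2676 * 1.1698 / 1.27 = 2464.87 m/s

2464.87


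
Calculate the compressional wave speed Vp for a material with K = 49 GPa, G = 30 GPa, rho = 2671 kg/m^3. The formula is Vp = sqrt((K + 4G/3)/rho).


First compute the effective modulus:
K + 4G/3 = 49e9 + 4*30e9/3 = 89000000000.0 Pa
Then divide by density:
89000000000.0 / 2671 = 33320853.6129 Pa/(kg/m^3)
Take the square root:
Vp = sqrt(33320853.6129) = 5772.42 m/s

5772.42


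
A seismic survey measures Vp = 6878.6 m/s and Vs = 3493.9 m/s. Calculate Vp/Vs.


Vp/Vs = 6878.6 / 3493.9
= 1.9687

1.9687


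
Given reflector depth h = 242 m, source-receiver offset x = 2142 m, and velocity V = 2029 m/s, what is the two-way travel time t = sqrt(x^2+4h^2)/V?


x^2 + 4h^2 = 2142^2 + 4*242^2 = 4588164 + 234256 = 4822420
sqrt(4822420) = 2196.0009
t = 2196.0009 / 2029 = 1.0823 s

1.0823


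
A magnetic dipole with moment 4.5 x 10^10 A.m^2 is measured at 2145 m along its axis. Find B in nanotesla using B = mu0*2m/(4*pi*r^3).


m = 4.5 x 10^10 = 45000000000 A.m^2
2m = 90000000000 A.m^2
r^3 = 2145^3 = 9869198625
B = (4pi*10^-7) * 90000000000 / (4*pi * 9869198625) * 1e9
= 113097.335529 / 124020007588.47 * 1e9
= 911.9281 nT

911.9281


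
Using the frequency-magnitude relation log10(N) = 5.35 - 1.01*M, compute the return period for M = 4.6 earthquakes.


log10(N) = 5.35 - 1.01*4.6 = 0.704
N = 10^0.704 = 5.058247
T = 1/N = 1/5.058247 = 0.1977 years

0.1977


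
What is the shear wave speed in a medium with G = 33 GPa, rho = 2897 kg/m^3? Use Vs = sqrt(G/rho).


Convert G to Pa: G = 33e9 Pa
Compute G/rho = 33e9 / 2897 = 11391094.2354
Vs = sqrt(11391094.2354) = 3375.07 m/s

3375.07


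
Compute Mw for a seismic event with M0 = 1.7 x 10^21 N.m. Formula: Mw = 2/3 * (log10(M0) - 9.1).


log10(M0) = log10(1.7 x 10^21) = 21.2304
Mw = 2/3 * (21.2304 - 9.1)
= 2/3 * 12.1304
= 8.09

8.09


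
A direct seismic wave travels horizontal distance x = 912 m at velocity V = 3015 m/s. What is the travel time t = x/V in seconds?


t = x / V
= 912 / 3015
= 0.3025 s

0.3025


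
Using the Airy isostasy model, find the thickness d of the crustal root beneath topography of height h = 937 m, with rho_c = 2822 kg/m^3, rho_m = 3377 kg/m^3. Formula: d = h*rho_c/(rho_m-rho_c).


rho_m - rho_c = 3377 - 2822 = 555
d = 937 * 2822 / 555
= 2644214 / 555
= 4764.35 m

4764.35


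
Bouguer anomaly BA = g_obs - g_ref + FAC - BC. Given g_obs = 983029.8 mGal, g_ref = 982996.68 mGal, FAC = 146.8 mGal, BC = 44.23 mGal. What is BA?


BA = g_obs - g_ref + FAC - BC
= 983029.8 - 982996.68 + 146.8 - 44.23
= 135.69 mGal

135.69


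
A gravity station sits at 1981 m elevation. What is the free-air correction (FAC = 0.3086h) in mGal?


FAC = 0.3086 * h
= 0.3086 * 1981
= 611.3366 mGal

611.3366


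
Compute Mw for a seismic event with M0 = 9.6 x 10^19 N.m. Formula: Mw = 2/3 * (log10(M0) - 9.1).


log10(M0) = log10(9.6 x 10^19) = 19.9823
Mw = 2/3 * (19.9823 - 9.1)
= 2/3 * 10.8823
= 7.25

7.25


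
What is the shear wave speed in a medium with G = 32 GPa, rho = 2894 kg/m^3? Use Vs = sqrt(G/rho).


Convert G to Pa: G = 32e9 Pa
Compute G/rho = 32e9 / 2894 = 11057360.0553
Vs = sqrt(11057360.0553) = 3325.26 m/s

3325.26


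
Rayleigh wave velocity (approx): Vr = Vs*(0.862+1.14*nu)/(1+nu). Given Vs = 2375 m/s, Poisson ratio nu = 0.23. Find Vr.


Numerator factor = 0.862 + 1.14*0.23 = 1.1242
Denominator = 1 + 0.23 = 1.23
Vr = 2375 * 1.1242 / 1.23 = 2170.71 m/s

2170.71


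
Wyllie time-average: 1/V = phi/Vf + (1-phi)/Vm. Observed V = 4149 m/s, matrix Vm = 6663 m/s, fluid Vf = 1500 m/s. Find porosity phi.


1/V - 1/Vm = 1/4149 - 1/6663 = 9.094e-05
1/Vf - 1/Vm = 1/1500 - 1/6663 = 0.00051658
phi = 9.094e-05 / 0.00051658 = 0.176

0.176


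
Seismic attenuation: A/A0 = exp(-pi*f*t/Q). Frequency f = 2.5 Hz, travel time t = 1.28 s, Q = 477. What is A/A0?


pi*f*t/Q = pi*2.5*1.28/477 = 0.021076
A/A0 = exp(-0.021076) = 0.979145

0.979145


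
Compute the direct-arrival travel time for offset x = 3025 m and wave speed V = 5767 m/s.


t = x / V
= 3025 / 5767
= 0.5245 s

0.5245


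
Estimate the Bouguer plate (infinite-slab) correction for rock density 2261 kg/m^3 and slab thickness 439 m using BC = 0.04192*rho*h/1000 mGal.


BC = 0.04192 * rho * h / 1000
= 0.04192 * 2261 * 439 / 1000
= 41.6089 mGal

41.6089


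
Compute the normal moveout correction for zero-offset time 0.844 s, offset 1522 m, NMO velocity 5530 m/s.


x/Vnmo = 1522/5530 = 0.275226
(x/Vnmo)^2 = 0.075749
t0^2 = 0.712336
sqrt(0.712336 + 0.075749) = 0.887742
dt = 0.887742 - 0.844 = 0.043742

0.043742


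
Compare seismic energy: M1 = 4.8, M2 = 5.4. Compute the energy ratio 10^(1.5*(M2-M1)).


M2 - M1 = 5.4 - 4.8 = 0.6
1.5 * 0.6 = 0.9
ratio = 10^0.9 = 7.94

7.94


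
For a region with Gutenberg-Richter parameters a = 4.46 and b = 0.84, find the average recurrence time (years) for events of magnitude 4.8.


log10(N) = 4.46 - 0.84*4.8 = 0.428
N = 10^0.428 = 2.679168
T = 1/N = 1/2.679168 = 0.3733 years

0.3733


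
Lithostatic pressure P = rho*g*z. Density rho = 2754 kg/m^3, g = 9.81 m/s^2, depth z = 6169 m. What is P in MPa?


P = rho * g * z / 1e6
= 2754 * 9.81 * 6169 / 1e6
= 166666269.06 / 1e6
= 166.6663 MPa

166.6663


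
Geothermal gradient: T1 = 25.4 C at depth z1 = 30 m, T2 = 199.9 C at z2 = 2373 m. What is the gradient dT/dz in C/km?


dT = 199.9 - 25.4 = 174.5 C
dz = 2373 - 30 = 2343 m
gradient = dT/dz * 1000 = 174.5/2343 * 1000 = 74.4772 C/km

74.4772


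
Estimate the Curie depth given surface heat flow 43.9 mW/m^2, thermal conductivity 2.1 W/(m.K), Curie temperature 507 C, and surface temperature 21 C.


T_Curie - T_surf = 507 - 21 = 486 C
Convert q to W/m^2: 43.9 mW/m^2 = 0.0439 W/m^2
d = 486 * 2.1 / 0.0439 = 23248.29 m

23248.29


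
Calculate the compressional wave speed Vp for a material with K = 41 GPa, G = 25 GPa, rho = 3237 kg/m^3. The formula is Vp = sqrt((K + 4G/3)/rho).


First compute the effective modulus:
K + 4G/3 = 41e9 + 4*25e9/3 = 74333333333.33 Pa
Then divide by density:
74333333333.33 / 3237 = 22963649.4697 Pa/(kg/m^3)
Take the square root:
Vp = sqrt(22963649.4697) = 4792.04 m/s

4792.04


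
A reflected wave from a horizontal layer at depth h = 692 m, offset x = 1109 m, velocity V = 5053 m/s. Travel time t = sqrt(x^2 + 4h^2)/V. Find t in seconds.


x^2 + 4h^2 = 1109^2 + 4*692^2 = 1229881 + 1915456 = 3145337
sqrt(3145337) = 1773.5098
t = 1773.5098 / 5053 = 0.351 s

0.351


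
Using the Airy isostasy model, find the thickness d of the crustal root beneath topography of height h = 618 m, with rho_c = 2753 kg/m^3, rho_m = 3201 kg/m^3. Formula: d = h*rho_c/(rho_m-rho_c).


rho_m - rho_c = 3201 - 2753 = 448
d = 618 * 2753 / 448
= 1701354 / 448
= 3797.67 m

3797.67


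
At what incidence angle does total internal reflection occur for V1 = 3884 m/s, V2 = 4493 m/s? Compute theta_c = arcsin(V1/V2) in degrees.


V1/V2 = 3884/4493 = 0.864456
theta_c = arcsin(0.864456) = 59.8206 degrees

59.8206


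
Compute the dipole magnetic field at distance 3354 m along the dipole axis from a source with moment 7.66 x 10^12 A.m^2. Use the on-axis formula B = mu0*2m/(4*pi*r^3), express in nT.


m = 7.66 x 10^12 = 7660000000000 A.m^2
2m = 15320000000000 A.m^2
r^3 = 3354^3 = 37730205864
B = (4pi*10^-7) * 15320000000000 / (4*pi * 37730205864) * 1e9
= 19251679.781198 / 474131750243.09 * 1e9
= 40604.0721 nT

40604.0721


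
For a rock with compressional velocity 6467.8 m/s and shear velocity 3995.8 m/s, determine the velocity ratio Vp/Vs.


Vp/Vs = 6467.8 / 3995.8
= 1.6186

1.6186


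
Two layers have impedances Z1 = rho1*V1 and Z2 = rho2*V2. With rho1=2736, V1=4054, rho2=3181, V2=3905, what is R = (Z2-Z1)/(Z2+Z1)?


Z1 = 2736 * 4054 = 11091744
Z2 = 3181 * 3905 = 12421805
R = (12421805 - 11091744) / (12421805 + 11091744) = 1330061 / 23513549 = 0.0566

0.0566


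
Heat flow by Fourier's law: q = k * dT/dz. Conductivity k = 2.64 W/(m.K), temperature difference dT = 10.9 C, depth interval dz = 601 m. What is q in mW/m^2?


q = k * dT / dz * 1000
= 2.64 * 10.9 / 601 * 1000
= 0.04788 * 1000
= 47.8802 mW/m^2

47.8802


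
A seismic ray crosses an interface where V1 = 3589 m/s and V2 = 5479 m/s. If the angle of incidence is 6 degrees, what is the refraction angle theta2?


sin(theta1) = sin(6 deg) = 0.104528
sin(theta2) = V2/V1 * sin(theta1) = 5479/3589 * 0.104528 = 0.159574
theta2 = arcsin(0.159574) = 9.1822 degrees

9.1822


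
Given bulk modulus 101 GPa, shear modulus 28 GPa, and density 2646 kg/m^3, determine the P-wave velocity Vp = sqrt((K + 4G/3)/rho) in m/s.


First compute the effective modulus:
K + 4G/3 = 101e9 + 4*28e9/3 = 138333333333.33 Pa
Then divide by density:
138333333333.33 / 2646 = 52280171.3278 Pa/(kg/m^3)
Take the square root:
Vp = sqrt(52280171.3278) = 7230.5 m/s

7230.5


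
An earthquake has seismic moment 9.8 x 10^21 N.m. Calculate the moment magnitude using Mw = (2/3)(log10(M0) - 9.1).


log10(M0) = log10(9.8 x 10^21) = 21.9912
Mw = 2/3 * (21.9912 - 9.1)
= 2/3 * 12.8912
= 8.59

8.59


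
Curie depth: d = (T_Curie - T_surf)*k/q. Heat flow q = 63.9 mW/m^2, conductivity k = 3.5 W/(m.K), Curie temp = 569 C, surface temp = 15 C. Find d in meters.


T_Curie - T_surf = 569 - 15 = 554 C
Convert q to W/m^2: 63.9 mW/m^2 = 0.0639 W/m^2
d = 554 * 3.5 / 0.0639 = 30344.29 m

30344.29


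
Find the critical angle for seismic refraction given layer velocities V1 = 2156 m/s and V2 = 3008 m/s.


V1/V2 = 2156/3008 = 0.716755
theta_c = arcsin(0.716755) = 45.7872 degrees

45.7872


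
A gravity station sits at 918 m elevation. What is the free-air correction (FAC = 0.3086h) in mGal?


FAC = 0.3086 * h
= 0.3086 * 918
= 283.2948 mGal

283.2948


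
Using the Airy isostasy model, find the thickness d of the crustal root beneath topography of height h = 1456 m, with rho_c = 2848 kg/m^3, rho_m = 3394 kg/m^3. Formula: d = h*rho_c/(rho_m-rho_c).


rho_m - rho_c = 3394 - 2848 = 546
d = 1456 * 2848 / 546
= 4146688 / 546
= 7594.67 m

7594.67


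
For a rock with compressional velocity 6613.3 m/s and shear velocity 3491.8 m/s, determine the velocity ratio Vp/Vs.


Vp/Vs = 6613.3 / 3491.8
= 1.894

1.894


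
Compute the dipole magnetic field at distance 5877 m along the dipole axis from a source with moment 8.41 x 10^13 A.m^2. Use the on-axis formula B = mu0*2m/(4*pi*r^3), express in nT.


m = 8.41 x 10^13 = 84100000000000 A.m^2
2m = 168200000000000 A.m^2
r^3 = 5877^3 = 202986461133
B = (4pi*10^-7) * 168200000000000 / (4*pi * 202986461133) * 1e9
= 211366353.733521 / 2550803100294.49 * 1e9
= 82862.6693 nT

82862.6693


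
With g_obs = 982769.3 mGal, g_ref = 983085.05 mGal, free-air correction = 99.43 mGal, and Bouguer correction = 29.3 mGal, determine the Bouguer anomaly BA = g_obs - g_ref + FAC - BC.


BA = g_obs - g_ref + FAC - BC
= 982769.3 - 983085.05 + 99.43 - 29.3
= -245.62 mGal

-245.62


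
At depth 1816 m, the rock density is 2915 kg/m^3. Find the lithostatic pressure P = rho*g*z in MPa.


P = rho * g * z / 1e6
= 2915 * 9.81 * 1816 / 1e6
= 51930608.4 / 1e6
= 51.9306 MPa

51.9306


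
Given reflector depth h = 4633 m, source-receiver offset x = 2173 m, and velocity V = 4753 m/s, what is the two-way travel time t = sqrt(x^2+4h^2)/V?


x^2 + 4h^2 = 2173^2 + 4*4633^2 = 4721929 + 85858756 = 90580685
sqrt(90580685) = 9517.3886
t = 9517.3886 / 4753 = 2.0024 s

2.0024


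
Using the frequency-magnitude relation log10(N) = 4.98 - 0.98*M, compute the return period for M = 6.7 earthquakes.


log10(N) = 4.98 - 0.98*6.7 = -1.586
N = 10^-1.586 = 0.025942
T = 1/N = 1/0.025942 = 38.5478 years

38.5478


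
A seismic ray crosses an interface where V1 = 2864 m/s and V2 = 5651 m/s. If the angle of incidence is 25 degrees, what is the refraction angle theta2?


sin(theta1) = sin(25 deg) = 0.422618
sin(theta2) = V2/V1 * sin(theta1) = 5651/2864 * 0.422618 = 0.833874
theta2 = arcsin(0.833874) = 56.4988 degrees

56.4988


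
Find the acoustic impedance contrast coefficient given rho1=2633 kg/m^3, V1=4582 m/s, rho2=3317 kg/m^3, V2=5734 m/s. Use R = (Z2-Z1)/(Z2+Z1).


Z1 = 2633 * 4582 = 12064406
Z2 = 3317 * 5734 = 19019678
R = (19019678 - 12064406) / (19019678 + 12064406) = 6955272 / 31084084 = 0.2238

0.2238


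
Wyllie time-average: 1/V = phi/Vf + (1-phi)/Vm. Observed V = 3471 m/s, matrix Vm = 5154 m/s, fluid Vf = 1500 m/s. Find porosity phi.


1/V - 1/Vm = 1/3471 - 1/5154 = 9.408e-05
1/Vf - 1/Vm = 1/1500 - 1/5154 = 0.00047264
phi = 9.408e-05 / 0.00047264 = 0.199

0.199


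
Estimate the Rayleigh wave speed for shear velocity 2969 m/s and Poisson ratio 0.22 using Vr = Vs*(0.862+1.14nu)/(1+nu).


Numerator factor = 0.862 + 1.14*0.22 = 1.1128
Denominator = 1 + 0.22 = 1.22
Vr = 2969 * 1.1128 / 1.22 = 2708.12 m/s

2708.12


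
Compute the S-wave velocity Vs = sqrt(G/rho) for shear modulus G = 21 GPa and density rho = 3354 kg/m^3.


Convert G to Pa: G = 21e9 Pa
Compute G/rho = 21e9 / 3354 = 6261180.6798
Vs = sqrt(6261180.6798) = 2502.24 m/s

2502.24


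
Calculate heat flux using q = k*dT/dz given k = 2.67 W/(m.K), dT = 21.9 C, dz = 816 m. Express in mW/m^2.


q = k * dT / dz * 1000
= 2.67 * 21.9 / 816 * 1000
= 0.071658 * 1000
= 71.6581 mW/m^2

71.6581


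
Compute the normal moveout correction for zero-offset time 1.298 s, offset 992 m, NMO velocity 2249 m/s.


x/Vnmo = 992/2249 = 0.441085
(x/Vnmo)^2 = 0.194556
t0^2 = 1.684804
sqrt(1.684804 + 0.194556) = 1.370897
dt = 1.370897 - 1.298 = 0.072897

0.072897


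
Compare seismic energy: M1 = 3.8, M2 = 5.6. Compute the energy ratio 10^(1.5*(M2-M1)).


M2 - M1 = 5.6 - 3.8 = 1.8
1.5 * 1.8 = 2.7
ratio = 10^2.7 = 501.19

501.19


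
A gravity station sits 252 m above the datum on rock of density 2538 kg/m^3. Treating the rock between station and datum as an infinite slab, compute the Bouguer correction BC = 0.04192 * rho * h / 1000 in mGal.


BC = 0.04192 * rho * h / 1000
= 0.04192 * 2538 * 252 / 1000
= 26.811 mGal

26.811


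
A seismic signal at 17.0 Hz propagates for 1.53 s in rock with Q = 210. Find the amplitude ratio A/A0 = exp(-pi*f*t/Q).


pi*f*t/Q = pi*17.0*1.53/210 = 0.389109
A/A0 = exp(-0.389109) = 0.677661

0.677661


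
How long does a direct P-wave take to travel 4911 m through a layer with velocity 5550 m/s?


t = x / V
= 4911 / 5550
= 0.8849 s

0.8849


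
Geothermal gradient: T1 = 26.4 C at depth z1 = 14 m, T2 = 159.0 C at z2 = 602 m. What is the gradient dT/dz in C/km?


dT = 159.0 - 26.4 = 132.6 C
dz = 602 - 14 = 588 m
gradient = dT/dz * 1000 = 132.6/588 * 1000 = 225.5102 C/km

225.5102


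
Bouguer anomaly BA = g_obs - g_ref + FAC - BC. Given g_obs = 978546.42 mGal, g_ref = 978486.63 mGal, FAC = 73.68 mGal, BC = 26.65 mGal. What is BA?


BA = g_obs - g_ref + FAC - BC
= 978546.42 - 978486.63 + 73.68 - 26.65
= 106.82 mGal

106.82


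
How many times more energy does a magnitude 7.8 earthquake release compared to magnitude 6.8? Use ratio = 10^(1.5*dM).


M2 - M1 = 7.8 - 6.8 = 1.0
1.5 * 1.0 = 1.5
ratio = 10^1.5 = 31.62

31.62


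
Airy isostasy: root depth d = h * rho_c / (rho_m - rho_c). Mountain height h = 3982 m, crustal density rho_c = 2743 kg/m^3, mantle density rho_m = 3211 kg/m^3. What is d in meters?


rho_m - rho_c = 3211 - 2743 = 468
d = 3982 * 2743 / 468
= 10922626 / 468
= 23338.94 m

23338.94


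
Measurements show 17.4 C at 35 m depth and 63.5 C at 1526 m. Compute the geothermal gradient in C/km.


dT = 63.5 - 17.4 = 46.1 C
dz = 1526 - 35 = 1491 m
gradient = dT/dz * 1000 = 46.1/1491 * 1000 = 30.9188 C/km

30.9188


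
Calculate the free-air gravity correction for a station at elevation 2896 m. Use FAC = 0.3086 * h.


FAC = 0.3086 * h
= 0.3086 * 2896
= 893.7056 mGal

893.7056


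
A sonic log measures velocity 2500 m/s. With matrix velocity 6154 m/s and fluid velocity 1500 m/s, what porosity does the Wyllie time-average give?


1/V - 1/Vm = 1/2500 - 1/6154 = 0.0002375
1/Vf - 1/Vm = 1/1500 - 1/6154 = 0.00050417
phi = 0.0002375 / 0.00050417 = 0.4711

0.4711


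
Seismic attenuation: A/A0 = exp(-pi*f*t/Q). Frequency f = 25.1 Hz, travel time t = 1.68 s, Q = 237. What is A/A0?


pi*f*t/Q = pi*25.1*1.68/237 = 0.558965
A/A0 = exp(-0.558965) = 0.571801

0.571801


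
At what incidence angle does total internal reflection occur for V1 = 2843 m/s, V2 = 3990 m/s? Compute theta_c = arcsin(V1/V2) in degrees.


V1/V2 = 2843/3990 = 0.712531
theta_c = arcsin(0.712531) = 45.4412 degrees

45.4412


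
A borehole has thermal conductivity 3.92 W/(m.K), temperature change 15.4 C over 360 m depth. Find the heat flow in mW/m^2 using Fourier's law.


q = k * dT / dz * 1000
= 3.92 * 15.4 / 360 * 1000
= 0.167689 * 1000
= 167.6889 mW/m^2

167.6889


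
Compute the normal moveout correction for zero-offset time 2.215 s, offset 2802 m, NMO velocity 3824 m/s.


x/Vnmo = 2802/3824 = 0.732741
(x/Vnmo)^2 = 0.536909
t0^2 = 4.906225
sqrt(4.906225 + 0.536909) = 2.333052
dt = 2.333052 - 2.215 = 0.118052

0.118052


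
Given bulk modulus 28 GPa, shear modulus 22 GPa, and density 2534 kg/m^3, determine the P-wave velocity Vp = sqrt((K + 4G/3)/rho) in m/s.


First compute the effective modulus:
K + 4G/3 = 28e9 + 4*22e9/3 = 57333333333.33 Pa
Then divide by density:
57333333333.33 / 2534 = 22625624.8356 Pa/(kg/m^3)
Take the square root:
Vp = sqrt(22625624.8356) = 4756.64 m/s

4756.64


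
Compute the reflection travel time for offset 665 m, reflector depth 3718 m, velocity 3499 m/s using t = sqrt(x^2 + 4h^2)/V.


x^2 + 4h^2 = 665^2 + 4*3718^2 = 442225 + 55294096 = 55736321
sqrt(55736321) = 7465.6762
t = 7465.6762 / 3499 = 2.1337 s

2.1337


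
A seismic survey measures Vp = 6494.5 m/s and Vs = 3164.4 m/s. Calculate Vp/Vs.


Vp/Vs = 6494.5 / 3164.4
= 2.0524

2.0524


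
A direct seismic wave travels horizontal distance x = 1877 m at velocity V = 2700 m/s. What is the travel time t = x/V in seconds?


t = x / V
= 1877 / 2700
= 0.6952 s

0.6952


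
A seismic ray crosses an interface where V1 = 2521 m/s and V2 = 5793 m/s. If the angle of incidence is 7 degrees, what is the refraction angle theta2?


sin(theta1) = sin(7 deg) = 0.121869
sin(theta2) = V2/V1 * sin(theta1) = 5793/2521 * 0.121869 = 0.280043
theta2 = arcsin(0.280043) = 16.2628 degrees

16.2628


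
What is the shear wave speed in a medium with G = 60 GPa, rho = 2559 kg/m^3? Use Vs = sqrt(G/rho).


Convert G to Pa: G = 60e9 Pa
Compute G/rho = 60e9 / 2559 = 23446658.8511
Vs = sqrt(23446658.8511) = 4842.18 m/s

4842.18


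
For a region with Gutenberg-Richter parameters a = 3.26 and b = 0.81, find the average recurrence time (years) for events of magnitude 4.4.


log10(N) = 3.26 - 0.81*4.4 = -0.304
N = 10^-0.304 = 0.496592
T = 1/N = 1/0.496592 = 2.0137 years

2.0137


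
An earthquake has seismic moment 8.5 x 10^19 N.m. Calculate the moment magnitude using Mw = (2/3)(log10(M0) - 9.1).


log10(M0) = log10(8.5 x 10^19) = 19.9294
Mw = 2/3 * (19.9294 - 9.1)
= 2/3 * 10.8294
= 7.22

7.22


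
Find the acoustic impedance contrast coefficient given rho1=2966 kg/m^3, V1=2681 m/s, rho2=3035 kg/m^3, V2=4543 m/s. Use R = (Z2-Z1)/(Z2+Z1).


Z1 = 2966 * 2681 = 7951846
Z2 = 3035 * 4543 = 13788005
R = (13788005 - 7951846) / (13788005 + 7951846) = 5836159 / 21739851 = 0.2685

0.2685


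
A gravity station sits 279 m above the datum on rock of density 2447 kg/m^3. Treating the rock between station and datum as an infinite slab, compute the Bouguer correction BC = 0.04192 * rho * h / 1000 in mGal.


BC = 0.04192 * rho * h / 1000
= 0.04192 * 2447 * 279 / 1000
= 28.6193 mGal

28.6193


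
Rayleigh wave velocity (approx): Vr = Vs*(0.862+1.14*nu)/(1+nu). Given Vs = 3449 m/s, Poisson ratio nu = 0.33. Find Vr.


Numerator factor = 0.862 + 1.14*0.33 = 1.2382
Denominator = 1 + 0.33 = 1.33
Vr = 3449 * 1.2382 / 1.33 = 3210.94 m/s

3210.94


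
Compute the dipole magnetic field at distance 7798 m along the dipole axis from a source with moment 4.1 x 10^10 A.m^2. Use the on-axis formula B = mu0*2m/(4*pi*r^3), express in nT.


m = 4.1 x 10^10 = 41000000000 A.m^2
2m = 82000000000 A.m^2
r^3 = 7798^3 = 474187053592
B = (4pi*10^-7) * 82000000000 / (4*pi * 474187053592) * 1e9
= 103044.239038 / 5958810255968.07 * 1e9
= 17.2928 nT

17.2928


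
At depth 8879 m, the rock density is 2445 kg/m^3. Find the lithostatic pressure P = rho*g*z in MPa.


P = rho * g * z / 1e6
= 2445 * 9.81 * 8879 / 1e6
= 212966810.55 / 1e6
= 212.9668 MPa

212.9668


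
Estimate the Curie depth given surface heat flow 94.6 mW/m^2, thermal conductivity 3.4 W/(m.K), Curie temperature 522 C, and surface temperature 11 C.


T_Curie - T_surf = 522 - 11 = 511 C
Convert q to W/m^2: 94.6 mW/m^2 = 0.0946 W/m^2
d = 511 * 3.4 / 0.0946 = 18365.75 m

18365.75


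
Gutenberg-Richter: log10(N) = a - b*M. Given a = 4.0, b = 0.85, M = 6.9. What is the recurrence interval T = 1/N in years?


log10(N) = 4.0 - 0.85*6.9 = -1.865
N = 10^-1.865 = 0.013646
T = 1/N = 1/0.013646 = 73.2825 years

73.2825


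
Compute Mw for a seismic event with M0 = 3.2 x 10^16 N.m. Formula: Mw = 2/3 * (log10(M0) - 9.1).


log10(M0) = log10(3.2 x 10^16) = 16.5051
Mw = 2/3 * (16.5051 - 9.1)
= 2/3 * 7.4051
= 4.94

4.94


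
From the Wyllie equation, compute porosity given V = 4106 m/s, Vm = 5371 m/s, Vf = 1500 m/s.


1/V - 1/Vm = 1/4106 - 1/5371 = 5.736e-05
1/Vf - 1/Vm = 1/1500 - 1/5371 = 0.00048048
phi = 5.736e-05 / 0.00048048 = 0.1194

0.1194


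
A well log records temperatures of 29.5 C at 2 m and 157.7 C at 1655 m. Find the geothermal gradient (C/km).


dT = 157.7 - 29.5 = 128.2 C
dz = 1655 - 2 = 1653 m
gradient = dT/dz * 1000 = 128.2/1653 * 1000 = 77.556 C/km

77.556


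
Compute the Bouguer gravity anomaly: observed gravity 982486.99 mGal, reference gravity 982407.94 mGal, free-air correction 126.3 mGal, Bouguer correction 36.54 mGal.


BA = g_obs - g_ref + FAC - BC
= 982486.99 - 982407.94 + 126.3 - 36.54
= 168.81 mGal

168.81


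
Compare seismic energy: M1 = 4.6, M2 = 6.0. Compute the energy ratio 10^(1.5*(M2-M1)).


M2 - M1 = 6.0 - 4.6 = 1.4
1.5 * 1.4 = 2.1
ratio = 10^2.1 = 125.89

125.89


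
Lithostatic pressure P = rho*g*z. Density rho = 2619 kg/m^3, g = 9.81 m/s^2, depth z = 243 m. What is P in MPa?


P = rho * g * z / 1e6
= 2619 * 9.81 * 243 / 1e6
= 6243250.77 / 1e6
= 6.2433 MPa

6.2433


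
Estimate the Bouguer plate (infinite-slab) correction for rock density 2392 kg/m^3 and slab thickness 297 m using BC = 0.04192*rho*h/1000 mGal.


BC = 0.04192 * rho * h / 1000
= 0.04192 * 2392 * 297 / 1000
= 29.781 mGal

29.781


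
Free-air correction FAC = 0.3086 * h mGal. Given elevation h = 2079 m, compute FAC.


FAC = 0.3086 * h
= 0.3086 * 2079
= 641.5794 mGal

641.5794


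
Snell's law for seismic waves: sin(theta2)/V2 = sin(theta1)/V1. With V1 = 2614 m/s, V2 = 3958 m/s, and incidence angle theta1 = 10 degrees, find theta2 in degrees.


sin(theta1) = sin(10 deg) = 0.173648
sin(theta2) = V2/V1 * sin(theta1) = 3958/2614 * 0.173648 = 0.26293
theta2 = arcsin(0.26293) = 15.244 degrees

15.244


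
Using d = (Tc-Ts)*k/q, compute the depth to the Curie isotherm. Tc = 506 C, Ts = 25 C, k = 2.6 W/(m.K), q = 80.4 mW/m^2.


T_Curie - T_surf = 506 - 25 = 481 C
Convert q to W/m^2: 80.4 mW/m^2 = 0.0804 W/m^2
d = 481 * 2.6 / 0.0804 = 15554.73 m

15554.73


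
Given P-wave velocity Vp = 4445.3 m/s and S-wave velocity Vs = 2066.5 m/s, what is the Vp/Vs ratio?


Vp/Vs = 4445.3 / 2066.5
= 2.1511

2.1511


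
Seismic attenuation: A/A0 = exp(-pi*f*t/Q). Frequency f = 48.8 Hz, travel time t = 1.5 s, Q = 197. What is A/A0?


pi*f*t/Q = pi*48.8*1.5/197 = 1.167333
A/A0 = exp(-1.167333) = 0.311196

0.311196


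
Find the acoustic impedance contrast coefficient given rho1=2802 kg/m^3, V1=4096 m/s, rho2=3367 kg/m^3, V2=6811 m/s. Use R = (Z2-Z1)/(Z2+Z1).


Z1 = 2802 * 4096 = 11476992
Z2 = 3367 * 6811 = 22932637
R = (22932637 - 11476992) / (22932637 + 11476992) = 11455645 / 34409629 = 0.3329

0.3329


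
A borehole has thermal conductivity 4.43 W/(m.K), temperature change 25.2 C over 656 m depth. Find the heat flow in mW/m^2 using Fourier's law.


q = k * dT / dz * 1000
= 4.43 * 25.2 / 656 * 1000
= 0.170177 * 1000
= 170.1768 mW/m^2

170.1768


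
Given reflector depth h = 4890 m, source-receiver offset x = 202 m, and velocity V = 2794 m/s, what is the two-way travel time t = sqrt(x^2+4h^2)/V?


x^2 + 4h^2 = 202^2 + 4*4890^2 = 40804 + 95648400 = 95689204
sqrt(95689204) = 9782.0859
t = 9782.0859 / 2794 = 3.5011 s

3.5011


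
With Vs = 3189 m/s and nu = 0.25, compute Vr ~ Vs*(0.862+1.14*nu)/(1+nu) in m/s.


Numerator factor = 0.862 + 1.14*0.25 = 1.147
Denominator = 1 + 0.25 = 1.25
Vr = 3189 * 1.147 / 1.25 = 2926.23 m/s

2926.23


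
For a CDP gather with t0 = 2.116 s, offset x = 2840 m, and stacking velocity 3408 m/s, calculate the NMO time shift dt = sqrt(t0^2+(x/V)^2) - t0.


x/Vnmo = 2840/3408 = 0.833333
(x/Vnmo)^2 = 0.694444
t0^2 = 4.477456
sqrt(4.477456 + 0.694444) = 2.274181
dt = 2.274181 - 2.116 = 0.158181

0.158181
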